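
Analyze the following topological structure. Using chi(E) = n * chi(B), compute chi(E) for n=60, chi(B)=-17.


For a finite covering: chi(E) = (number of sheets) * chi(B).
chi(E) = 60 * (-17) = -1020

-1020


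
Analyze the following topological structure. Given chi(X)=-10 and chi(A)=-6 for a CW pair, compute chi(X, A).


Relative Euler characteristic: chi(X, A) = chi(X) - chi(A).
= -10 - (-6) = -4

-4


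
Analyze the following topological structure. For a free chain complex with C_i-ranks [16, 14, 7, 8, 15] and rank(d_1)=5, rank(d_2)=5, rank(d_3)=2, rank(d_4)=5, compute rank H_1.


rank H_k = rank(ker d_k) - rank(im d_{k+1}).
rank(ker d_1) = rank(C_1) - rank(d_1) = 14 - 5 = 9.
rank(im d_{1+1}) = 5.
rank H_1 = 9 - 5 = 4

4


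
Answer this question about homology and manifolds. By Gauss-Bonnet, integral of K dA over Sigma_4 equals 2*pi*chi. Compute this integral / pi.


Gauss-Bonnet: integral K dA = 2*pi*chi(M).
chi(Sigma_4) = 2 - 2*4 = -6.
(integral K dA)/pi = 2*chi = 2*(-6) = -12

-12


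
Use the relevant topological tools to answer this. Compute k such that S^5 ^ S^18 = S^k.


S^m ^ S^n = S^{m+n}.
k = 5 + 18 = 23

23


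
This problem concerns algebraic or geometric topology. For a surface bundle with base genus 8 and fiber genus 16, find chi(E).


For a fiber bundle F -> E -> B (with CW structure): chi(E) = chi(B) * chi(F).
chi(Sigma_8) = -14, chi(Sigma_16) = -30.
chi(E) = (-14) * (-30) = 420

420


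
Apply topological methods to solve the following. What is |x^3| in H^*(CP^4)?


|x| = 2 in H^*(CP^n).
|x^3| = 3 * |x| = 3 * 2 = 6

6


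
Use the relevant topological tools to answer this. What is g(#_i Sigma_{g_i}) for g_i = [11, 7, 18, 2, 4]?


Genus is additive under connected sum of orientable surfaces.
g = 11 + 7 + 18 + 2 + 4 = 42

42


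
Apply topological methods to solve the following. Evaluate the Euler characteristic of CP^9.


CP^9 has one cell in each even dimension 0, 2, ..., 2*9 (9+1 cells total).
All cells are even-dimensional, so chi = number of cells.
chi = 9 + 1 = 10

10


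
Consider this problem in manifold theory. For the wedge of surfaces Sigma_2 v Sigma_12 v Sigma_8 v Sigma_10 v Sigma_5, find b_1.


For a wedge X v Y: reduced H_k(X v Y) = H_k(X) + H_k(Y).
Each Sigma_g contributes b_1 = 2g.
b_1 = 4 + 24 + 16 + 20 + 10 = 74

74


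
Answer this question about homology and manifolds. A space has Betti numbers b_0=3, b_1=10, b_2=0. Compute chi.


chi = sum_k (-1)^k b_k.
= (3) + (-10) + (0)
= -7

-7


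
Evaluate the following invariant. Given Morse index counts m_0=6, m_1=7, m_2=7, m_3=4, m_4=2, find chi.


Morse theory: chi(M) = sum_k (-1)^k m_k where m_k = #(index-k critical points).
= (6) + (-7) + (7) + (-4) + (2) = 4

4


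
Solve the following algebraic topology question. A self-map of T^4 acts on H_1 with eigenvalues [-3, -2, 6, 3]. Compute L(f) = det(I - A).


For a torus self-map: L(f) = det(I - A) where A acts on H_1.
L(f) = (1--3) * (1--2) * (1-6) * (1-3) = 4 * 3 * -5 * -2 = 120

120


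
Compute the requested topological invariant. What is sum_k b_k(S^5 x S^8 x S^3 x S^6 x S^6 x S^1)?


Total Betti number is multiplicative under products.
Each S^d (d>=1) has total Betti number 2.
There are 6 sphere factors.
Total = 2^6 = 64

64


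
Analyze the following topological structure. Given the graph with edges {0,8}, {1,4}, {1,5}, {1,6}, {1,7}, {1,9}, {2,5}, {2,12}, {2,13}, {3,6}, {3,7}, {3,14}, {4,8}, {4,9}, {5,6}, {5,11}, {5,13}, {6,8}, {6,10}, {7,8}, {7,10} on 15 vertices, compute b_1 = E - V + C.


b_1 = E - V + (number of components).
E = 21, V = 15, components = 1.
b_1 = 21 - 15 + 1 = 7

7


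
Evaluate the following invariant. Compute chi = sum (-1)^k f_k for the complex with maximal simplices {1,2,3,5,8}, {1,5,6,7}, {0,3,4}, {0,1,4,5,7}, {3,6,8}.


Enumerate all faces; f-vector: f_0=9, f_1=26, f_2=25, f_3=11, f_4=2.
chi = sum (-1)^k f_k = -1

-1


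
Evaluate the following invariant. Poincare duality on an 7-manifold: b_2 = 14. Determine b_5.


Poincare duality for closed orientable n-manifolds: b_k = b_{n-k}.
Here n = 7, so b_5 = b_2 = 14

14


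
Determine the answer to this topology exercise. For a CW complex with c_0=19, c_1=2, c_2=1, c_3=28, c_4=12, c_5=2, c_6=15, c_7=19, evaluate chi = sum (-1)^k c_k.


chi = sum_k (-1)^k c_k.
= (-1)^0*19 + (-1)^1*2 + (-1)^2*1 + (-1)^3*28 + (-1)^4*12 + (-1)^5*2 + (-1)^6*15 + (-1)^7*19
= (19) + (-2) + (1) + (-28) + (12) + (-2) + (15) + (-19)
= -4

-4


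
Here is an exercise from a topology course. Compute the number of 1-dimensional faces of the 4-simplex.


Delta^4 has 4+1 vertices. A 1-face is a choice of 1+1 vertices.
f_1 = C(4+1, 1+1) = C(5,2) = 10

10


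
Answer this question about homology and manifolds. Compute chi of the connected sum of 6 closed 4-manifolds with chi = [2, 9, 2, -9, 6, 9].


For n-manifolds: chi(A#B) = chi(A) + chi(B) - chi(S^4).
chi(S^4) = 1 + (-1)^4 = 2.
chi(#) = (sum chi_i) - (6-1)*chi(S^4) = 19 - 5*2 = 9

9


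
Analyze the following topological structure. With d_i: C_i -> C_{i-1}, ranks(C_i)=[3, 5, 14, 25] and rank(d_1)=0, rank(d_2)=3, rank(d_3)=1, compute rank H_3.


rank H_k = rank(ker d_k) - rank(im d_{k+1}).
rank(ker d_3) = rank(C_3) - rank(d_3) = 25 - 1 = 24.
rank(im d_{3+1}) = 0.
rank H_3 = 24 - 0 = 24

24


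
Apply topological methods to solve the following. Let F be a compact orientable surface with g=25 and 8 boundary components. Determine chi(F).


For a compact orientable surface with genus g and b boundary components: chi = 2 - 2g - b.
chi = 2 - 2*25 - 8 = 2 - 50 - 8 = -56

-56


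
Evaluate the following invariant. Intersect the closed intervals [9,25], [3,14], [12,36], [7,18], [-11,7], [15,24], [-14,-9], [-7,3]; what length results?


Intersection = [max(a_i), min(b_i)] = [15, -9].
Since 15 > -9, the intersection is empty.
Length = 0

0


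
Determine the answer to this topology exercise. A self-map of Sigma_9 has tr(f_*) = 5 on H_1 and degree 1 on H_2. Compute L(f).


L(f) = tr(f_0*) - tr(f_1*) + tr(f_2*).
= 1 - (5) + (1)
= -3

-3


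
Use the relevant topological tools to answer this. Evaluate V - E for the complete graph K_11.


K_11: V = 11, E = C(11,2) = 55.
chi = V - E = 11 - 55 = -44

-44


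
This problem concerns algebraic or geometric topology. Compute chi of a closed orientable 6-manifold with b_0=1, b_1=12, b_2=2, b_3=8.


By Poincare duality b_k = b_{6-k}, so full Betti numbers: b_0=1, b_1=12, b_2=2, b_3=8, b_4=2, b_5=12, b_6=1.
chi = sum (-1)^k b_k = -26

-26


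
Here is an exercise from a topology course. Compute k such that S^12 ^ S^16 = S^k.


S^m ^ S^n = S^{m+n}.
k = 12 + 16 = 28

28


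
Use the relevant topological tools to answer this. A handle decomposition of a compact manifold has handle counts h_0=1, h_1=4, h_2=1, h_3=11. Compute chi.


Handles of index k contribute (-1)^k to chi (same as CW cells).
chi = (1) + (-4) + (1) + (-11) = -13

-13


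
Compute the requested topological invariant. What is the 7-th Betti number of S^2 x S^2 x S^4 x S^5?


Each S^d has Poincare polynomial 1 + t^d.
The product S^2 x S^2 x S^4 x S^5 has Poincare polynomial prod(1+t^d_i).
Expanding: b_0=1, b_2=2, b_4=2, b_5=1, b_6=2, b_7=2, b_8=1, b_9=2, b_11=2, b_13=1.
b_7 = 2

2


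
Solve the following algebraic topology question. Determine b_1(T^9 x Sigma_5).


pi_1(A x B) = pi_1(A) x pi_1(B); rank of abelianization = b_1.
b_1(T^9) = 9, b_1(Sigma_5) = 2*5 = 10.
b_1(product) = 9 + 10 = 19

19


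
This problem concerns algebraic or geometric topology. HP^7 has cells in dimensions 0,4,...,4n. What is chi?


HP^7 has one cell in each dimension 0, 4, ..., 4*7 (7+1 cells, all even-dim).
chi = 7 + 1 = 8

8


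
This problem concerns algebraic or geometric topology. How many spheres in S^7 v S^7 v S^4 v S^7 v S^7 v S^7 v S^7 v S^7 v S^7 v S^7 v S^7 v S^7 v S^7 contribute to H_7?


For a wedge of spheres, H_k (k>0) is free on one generator per sphere of dimension k.
Spheres of dimension 7: count = 12.
b_7 = 12

12


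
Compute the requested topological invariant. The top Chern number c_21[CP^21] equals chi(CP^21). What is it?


For any closed oriented manifold, <e(TM),[M]> = chi(M).
chi(CP^21) = 21+1 = 22

22


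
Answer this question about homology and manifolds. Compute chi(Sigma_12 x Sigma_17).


chi(Sigma_12) = 2 - 2*12 = -22
chi(Sigma_17) = 2 - 2*17 = -32
chi(product) = (-22) * (-32) = 704

704


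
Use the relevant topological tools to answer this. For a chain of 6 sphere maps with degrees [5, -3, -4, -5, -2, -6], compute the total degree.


Degree is multiplicative: deg(composition) = product of degrees.
= (5) * (-3) * (-4) * (-5) * (-2) * (-6) = -3600

-3600


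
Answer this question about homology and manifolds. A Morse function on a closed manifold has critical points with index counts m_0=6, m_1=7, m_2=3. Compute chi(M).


Morse theory: chi(M) = sum_k (-1)^k m_k where m_k = #(index-k critical points).
= (6) + (-7) + (3) = 2

2


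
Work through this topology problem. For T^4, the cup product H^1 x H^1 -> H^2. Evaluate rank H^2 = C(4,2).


Cup product: H^p x H^q -> H^{p+q}; here p+q = 1+1 = 2.
rank H^k(T^n) = C(n,k).
C(4,2) = 6

6


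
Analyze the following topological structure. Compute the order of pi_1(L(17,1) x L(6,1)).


pi_1(X x Y) = pi_1(X) x pi_1(Y).
pi_1(L(17,1)) = Z/17, pi_1(L(6,1)) = Z/6.
|Z/17 x Z/6| = 17 * 6 = 102

102


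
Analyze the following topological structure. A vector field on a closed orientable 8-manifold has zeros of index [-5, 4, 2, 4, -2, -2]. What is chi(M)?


Poincare-Hopf: chi(M) = sum of indices of zeros.
chi = (-5) + (4) + (2) + (4) + (-2) + (-2) = 1

1


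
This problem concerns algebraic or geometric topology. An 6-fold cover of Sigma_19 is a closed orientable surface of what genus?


For an n-sheeted cover: chi(E) = n * chi(B).
chi(Sigma_19) = 2 - 2*19 = -36.
chi(E) = 6 * (-36) = -216.
genus(E) = (2 - chi(E))/2 = (2 - (-216))/2 = 218/2 = 109

109


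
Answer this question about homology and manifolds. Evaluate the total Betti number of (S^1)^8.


b_k(T^8) = C(8,k), so the sum over k is sum_k C(8,k) = 2^8.
Total = 2^8 = 256

256


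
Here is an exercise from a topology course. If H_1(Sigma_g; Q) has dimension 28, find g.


For a closed orientable surface: b_1 = 2g.
28 = 2g
g = 28 / 2 = 14

14


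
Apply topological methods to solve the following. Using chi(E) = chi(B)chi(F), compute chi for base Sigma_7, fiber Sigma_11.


For a fiber bundle F -> E -> B (with CW structure): chi(E) = chi(B) * chi(F).
chi(Sigma_7) = -12, chi(Sigma_11) = -20.
chi(E) = (-12) * (-20) = 240

240


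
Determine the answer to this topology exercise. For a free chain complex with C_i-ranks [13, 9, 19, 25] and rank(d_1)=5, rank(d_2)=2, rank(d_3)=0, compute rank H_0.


rank H_k = rank(ker d_k) - rank(im d_{k+1}).
rank(ker d_0) = rank(C_0) - rank(d_0) = 13 - 0 = 13.
rank(im d_{0+1}) = 5.
rank H_0 = 13 - 5 = 8

8


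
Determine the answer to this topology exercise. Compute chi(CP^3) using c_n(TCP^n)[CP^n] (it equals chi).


For any closed oriented manifold, <e(TM),[M]> = chi(M).
chi(CP^3) = 3+1 = 4

4


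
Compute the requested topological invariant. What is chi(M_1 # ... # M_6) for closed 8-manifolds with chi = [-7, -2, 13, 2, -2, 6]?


For n-manifolds: chi(A#B) = chi(A) + chi(B) - chi(S^8).
chi(S^8) = 1 + (-1)^8 = 2.
chi(#) = (sum chi_i) - (6-1)*chi(S^8) = 10 - 5*2 = 0

0


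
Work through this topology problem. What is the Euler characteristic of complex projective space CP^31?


CP^31 has one cell in each even dimension 0, 2, ..., 2*31 (31+1 cells total).
All cells are even-dimensional, so chi = number of cells.
chi = 31 + 1 = 32

32


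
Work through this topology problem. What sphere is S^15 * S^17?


Join of spheres: S^m * S^n = S^{m+n+1}.
dim = 15 + 17 + 1 = 33

33


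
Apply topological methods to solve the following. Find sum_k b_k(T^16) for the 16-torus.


b_k(T^16) = C(16,k), so the sum over k is sum_k C(16,k) = 2^16.
Total = 2^16 = 65536

65536


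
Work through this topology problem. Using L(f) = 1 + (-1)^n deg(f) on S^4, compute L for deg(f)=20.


On S^4: L(f) = tr(f_0*) + (-1)^4 tr(f_4*) = 1 + (-1)^4 * deg(f).
L(f) = 1 + (-1)^4 * 20 = 1 + 20 = 21

21


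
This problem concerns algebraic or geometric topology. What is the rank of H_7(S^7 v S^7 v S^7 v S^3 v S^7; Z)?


For a wedge of spheres, H_k (k>0) is free on one generator per sphere of dimension k.
Spheres of dimension 7: count = 4.
b_7 = 4

4


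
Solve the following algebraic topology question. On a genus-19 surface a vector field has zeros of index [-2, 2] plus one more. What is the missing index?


Poincare-Hopf: sum of indices = chi(M).
chi(Sigma_19) = 2 - 2*19 = -36.
Sum of known indices = 0.
x = chi - (sum known) = -36 - (0) = -36

-36


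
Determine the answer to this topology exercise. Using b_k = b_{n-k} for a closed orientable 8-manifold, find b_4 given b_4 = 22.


Poincare duality for closed orientable n-manifolds: b_k = b_{n-k}.
Here n = 8, so b_4 = b_4 = 22

22


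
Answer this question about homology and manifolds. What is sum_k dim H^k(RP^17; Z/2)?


H^k(RP^17; Z/2) = Z/2 for each 0 <= k <= 17.
Total dimension = 17 + 1 = 18

18


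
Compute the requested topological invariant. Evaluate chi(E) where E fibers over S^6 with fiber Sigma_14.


chi(S^6) = 2 (n even), chi(Sigma_14) = 2 - 2*14 = -26.
chi(E) = 2 * (-26) = -52

-52


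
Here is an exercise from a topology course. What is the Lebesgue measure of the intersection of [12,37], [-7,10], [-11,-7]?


Intersection = [max(a_i), min(b_i)] = [12, -7].
Since 12 > -7, the intersection is empty.
Length = 0

0


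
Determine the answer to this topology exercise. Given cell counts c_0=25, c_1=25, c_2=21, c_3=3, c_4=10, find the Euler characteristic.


chi = sum_k (-1)^k c_k.
= (-1)^0*25 + (-1)^1*25 + (-1)^2*21 + (-1)^3*3 + (-1)^4*10
= (25) + (-25) + (21) + (-3) + (10)
= 28

28


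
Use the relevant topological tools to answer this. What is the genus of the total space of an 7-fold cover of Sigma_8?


For an n-sheeted cover: chi(E) = n * chi(B).
chi(Sigma_8) = 2 - 2*8 = -14.
chi(E) = 7 * (-14) = -98.
genus(E) = (2 - chi(E))/2 = (2 - (-98))/2 = 100/2 = 50

50


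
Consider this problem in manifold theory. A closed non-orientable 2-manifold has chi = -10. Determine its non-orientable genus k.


chi = 2 - k for closed non-orientable surfaces with k crosscaps.
-10 = 2 - k
k = 2 - (-10) = 12

12


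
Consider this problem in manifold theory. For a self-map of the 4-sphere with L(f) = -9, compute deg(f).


L(f) = 1 + (-1)^4 deg(f) on S^4.
-9 = 1 + (-1)^4 * deg(f)
(-1)^4 * deg(f) = -10
deg(f) = -10

-10


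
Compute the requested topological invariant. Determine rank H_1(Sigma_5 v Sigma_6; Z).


For a wedge: H_1(A v B) = H_1(A) + H_1(B).
b_1(Sigma_5) = 10, b_1(Sigma_6) = 12.
b_1 = 10 + 12 = 22

22


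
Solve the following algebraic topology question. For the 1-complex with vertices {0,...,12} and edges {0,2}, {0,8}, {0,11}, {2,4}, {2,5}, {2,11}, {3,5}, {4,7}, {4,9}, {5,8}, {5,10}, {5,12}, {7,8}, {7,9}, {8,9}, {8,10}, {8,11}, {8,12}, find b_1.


b_1 = E - V + (number of components).
E = 18, V = 13, components = 3.
b_1 = 18 - 13 + 3 = 8

8


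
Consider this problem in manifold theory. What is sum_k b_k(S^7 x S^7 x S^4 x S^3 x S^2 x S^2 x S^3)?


Total Betti number is multiplicative under products.
Each S^d (d>=1) has total Betti number 2.
There are 7 sphere factors.
Total = 2^7 = 128

128


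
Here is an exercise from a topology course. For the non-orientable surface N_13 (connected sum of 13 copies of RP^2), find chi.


For a non-orientable closed surface with k crosscaps: chi = 2 - k.
Here k = 13.
chi = 2 - 13 = -11

-11


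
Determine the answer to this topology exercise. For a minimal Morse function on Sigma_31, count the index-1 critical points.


A perfect Morse function has m_k = b_k.
For Sigma_31: b_0=1, b_1=2g=62, b_2=1.
Saddles m_1 = 2g = 62

62


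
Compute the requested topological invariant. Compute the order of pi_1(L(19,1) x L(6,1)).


pi_1(X x Y) = pi_1(X) x pi_1(Y).
pi_1(L(19,1)) = Z/19, pi_1(L(6,1)) = Z/6.
|Z/19 x Z/6| = 19 * 6 = 114

114


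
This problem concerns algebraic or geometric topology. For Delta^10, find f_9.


Delta^10 has 10+1 vertices. A 9-face is a choice of 9+1 vertices.
f_9 = C(10+1, 9+1) = C(11,10) = 11

11


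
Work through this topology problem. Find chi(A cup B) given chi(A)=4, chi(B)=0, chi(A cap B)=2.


chi(A cup B) = chi(A) + chi(B) - chi(A cap B)
= 4 + (0) - (2)
= 2

2


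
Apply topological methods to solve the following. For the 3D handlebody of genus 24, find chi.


A genus-g handlebody deformation retracts to a wedge of g circles.
chi(vee_g S^1) = 1 - g.
chi(H_24) = 1 - 24 = -23

-23


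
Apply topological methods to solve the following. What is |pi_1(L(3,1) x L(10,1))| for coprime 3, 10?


pi_1(X x Y) = pi_1(X) x pi_1(Y).
pi_1(L(3,1)) = Z/3, pi_1(L(10,1)) = Z/10.
|Z/3 x Z/10| = 3 * 10 = 30

30


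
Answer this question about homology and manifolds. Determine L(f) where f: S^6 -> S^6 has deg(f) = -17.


On S^6: L(f) = tr(f_0*) + (-1)^6 tr(f_6*) = 1 + (-1)^6 * deg(f).
L(f) = 1 + (-1)^6 * -17 = 1 + -17 = -16

-16


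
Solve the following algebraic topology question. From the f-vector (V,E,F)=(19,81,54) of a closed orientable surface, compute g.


chi = V - E + F = 19 - 81 + 54 = -8
For orientable closed surface: chi = 2 - 2g, so g = (2 - chi)/2.
g = (2 - (-8)) / 2 = 10 / 2 = 5

5


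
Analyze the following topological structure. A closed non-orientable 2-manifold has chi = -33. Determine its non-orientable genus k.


chi = 2 - k for closed non-orientable surfaces with k crosscaps.
-33 = 2 - k
k = 2 - (-33) = 35

35


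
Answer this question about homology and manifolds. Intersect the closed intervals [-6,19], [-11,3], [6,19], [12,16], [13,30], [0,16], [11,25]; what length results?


Intersection = [max(a_i), min(b_i)] = [13, 3].
Since 13 > 3, the intersection is empty.
Length = 0

0


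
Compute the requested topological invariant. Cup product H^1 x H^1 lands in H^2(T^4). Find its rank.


Cup product: H^p x H^q -> H^{p+q}; here p+q = 1+1 = 2.
rank H^k(T^n) = C(n,k).
C(4,2) = 6

6


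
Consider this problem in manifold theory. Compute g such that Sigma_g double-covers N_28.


chi(N_28) = 2 - 28 = -26.
Double cover: chi(Sigma_g) = 2 * chi(N_28) = 2*(-26) = -52.
2 - 2g = -52, so g = (2 - (-52))/2 = 54/2 = 27

27


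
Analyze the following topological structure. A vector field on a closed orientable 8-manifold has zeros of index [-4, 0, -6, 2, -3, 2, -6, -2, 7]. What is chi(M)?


Poincare-Hopf: chi(M) = sum of indices of zeros.
chi = (-4) + (0) + (-6) + (2) + (-3) + (2) + (-6) + (-2) + (7) = -10

-10


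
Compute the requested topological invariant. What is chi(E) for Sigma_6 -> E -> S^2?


chi(S^2) = 2 (n even), chi(Sigma_6) = 2 - 2*6 = -10.
chi(E) = 2 * (-10) = -20

-20


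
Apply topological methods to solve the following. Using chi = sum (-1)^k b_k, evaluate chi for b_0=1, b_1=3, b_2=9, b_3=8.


chi = sum_k (-1)^k b_k.
= (1) + (-3) + (9) + (-8)
= -1

-1


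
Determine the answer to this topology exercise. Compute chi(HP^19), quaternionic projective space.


HP^19 has one cell in each dimension 0, 4, ..., 4*19 (19+1 cells, all even-dim).
chi = 19 + 1 = 20

20


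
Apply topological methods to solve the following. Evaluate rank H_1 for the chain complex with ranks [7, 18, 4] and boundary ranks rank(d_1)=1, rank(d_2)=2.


rank H_k = rank(ker d_k) - rank(im d_{k+1}).
rank(ker d_1) = rank(C_1) - rank(d_1) = 18 - 1 = 17.
rank(im d_{1+1}) = 2.
rank H_1 = 17 - 2 = 15

15


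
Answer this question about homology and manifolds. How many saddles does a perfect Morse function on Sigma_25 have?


A perfect Morse function has m_k = b_k.
For Sigma_25: b_0=1, b_1=2g=50, b_2=1.
Saddles m_1 = 2g = 50

50


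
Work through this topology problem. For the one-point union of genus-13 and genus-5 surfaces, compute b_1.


For a wedge: H_1(A v B) = H_1(A) + H_1(B).
b_1(Sigma_13) = 26, b_1(Sigma_5) = 10.
b_1 = 26 + 10 = 36

36


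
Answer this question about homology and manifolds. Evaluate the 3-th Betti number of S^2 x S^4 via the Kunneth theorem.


Each S^d has Poincare polynomial 1 + t^d.
The product S^2 x S^4 has Poincare polynomial prod(1+t^d_i).
Expanding: b_0=1, b_2=1, b_4=1, b_6=1.
b_3 = 0

0


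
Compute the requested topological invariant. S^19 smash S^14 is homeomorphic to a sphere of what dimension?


S^m ^ S^n = S^{m+n}.
k = 19 + 14 = 33

33


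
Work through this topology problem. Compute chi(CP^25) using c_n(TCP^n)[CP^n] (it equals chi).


For any closed oriented manifold, <e(TM),[M]> = chi(M).
chi(CP^25) = 25+1 = 26

26


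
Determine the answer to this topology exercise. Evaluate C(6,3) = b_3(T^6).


By the Kunneth formula, b_k(T^n) = C(n,k).
b_3(T^6) = C(6,3).
C(6,3) = 6!/(3!*3!) = 20

20


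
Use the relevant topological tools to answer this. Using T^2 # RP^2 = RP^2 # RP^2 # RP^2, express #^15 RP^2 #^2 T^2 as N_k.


Since a >= 1, the sum is non-orientable; each T^2 can be replaced by RP^2 # RP^2 (since T^2#RP^2 = 3RP^2).
Total crosscaps k = 15 + 2*2 = 19.
Check via chi: chi = 15*1 + 2*0 - (15+2-1)*2 = -17 = 2 - k = -17. Consistent.

19


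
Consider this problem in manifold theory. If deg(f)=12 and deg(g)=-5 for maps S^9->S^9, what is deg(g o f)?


Degree is multiplicative under composition: deg(g o f) = deg(g) * deg(f).
= -5 * 12 = -60

-60


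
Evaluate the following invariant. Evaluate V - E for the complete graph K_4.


K_4: V = 4, E = C(4,2) = 6.
chi = V - E = 4 - 6 = -2

-2


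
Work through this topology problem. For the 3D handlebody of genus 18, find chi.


A genus-g handlebody deformation retracts to a wedge of g circles.
chi(vee_g S^1) = 1 - g.
chi(H_18) = 1 - 18 = -17

-17


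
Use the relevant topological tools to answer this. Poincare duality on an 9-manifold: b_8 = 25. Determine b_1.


Poincare duality for closed orientable n-manifolds: b_k = b_{n-k}.
Here n = 9, so b_1 = b_8 = 25

25


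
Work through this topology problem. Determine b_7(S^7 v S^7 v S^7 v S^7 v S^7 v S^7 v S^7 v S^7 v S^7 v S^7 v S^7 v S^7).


For a wedge of spheres, H_k (k>0) is free on one generator per sphere of dimension k.
Spheres of dimension 7: count = 12.
b_7 = 12

12


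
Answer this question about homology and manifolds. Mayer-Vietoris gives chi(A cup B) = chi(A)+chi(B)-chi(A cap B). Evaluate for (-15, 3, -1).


chi(A cup B) = chi(A) + chi(B) - chi(A cap B)
= -15 + (3) - (-1)
= -11

-11


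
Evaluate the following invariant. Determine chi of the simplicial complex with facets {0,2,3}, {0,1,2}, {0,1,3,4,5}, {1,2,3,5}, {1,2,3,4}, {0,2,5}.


Enumerate all faces; f-vector: f_0=6, f_1=15, f_2=18, f_3=7, f_4=1.
chi = sum (-1)^k f_k = 3

3


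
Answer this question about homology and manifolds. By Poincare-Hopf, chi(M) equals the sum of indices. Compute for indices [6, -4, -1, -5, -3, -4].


Poincare-Hopf: chi(M) = sum of indices of zeros.
chi = (6) + (-4) + (-1) + (-5) + (-3) + (-4) = -11

-11


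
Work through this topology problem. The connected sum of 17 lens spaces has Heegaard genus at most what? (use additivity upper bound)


Heegaard genus satisfies g(A#B) <= g(A) + g(B).
Each lens space has g = 1.
Upper bound: 17 * 1 = 17

17


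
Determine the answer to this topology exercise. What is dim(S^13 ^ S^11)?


S^m ^ S^n = S^{m+n}.
k = 13 + 11 = 24

24


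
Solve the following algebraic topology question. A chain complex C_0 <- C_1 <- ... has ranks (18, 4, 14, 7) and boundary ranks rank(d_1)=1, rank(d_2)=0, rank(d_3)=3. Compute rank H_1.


rank H_k = rank(ker d_k) - rank(im d_{k+1}).
rank(ker d_1) = rank(C_1) - rank(d_1) = 4 - 1 = 3.
rank(im d_{1+1}) = 0.
rank H_1 = 3 - 0 = 3

3


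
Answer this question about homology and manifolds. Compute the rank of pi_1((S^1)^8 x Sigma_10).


pi_1(A x B) = pi_1(A) x pi_1(B); rank of abelianization = b_1.
b_1(T^8) = 8, b_1(Sigma_10) = 2*10 = 20.
b_1(product) = 8 + 20 = 28

28


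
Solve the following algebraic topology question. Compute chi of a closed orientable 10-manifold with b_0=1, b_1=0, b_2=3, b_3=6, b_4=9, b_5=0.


By Poincare duality b_k = b_{10-k}, so full Betti numbers: b_0=1, b_1=0, b_2=3, b_3=6, b_4=9, b_5=0, b_6=9, b_7=6, b_8=3, b_9=0, b_10=1.
chi = sum (-1)^k b_k = 14

14


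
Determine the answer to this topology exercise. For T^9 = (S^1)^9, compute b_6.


By the Kunneth formula, b_k(T^n) = C(n,k).
b_6(T^9) = C(9,6).
C(9,6) = 9!/(6!*3!) = 84

84


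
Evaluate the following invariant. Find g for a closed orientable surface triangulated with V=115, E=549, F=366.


chi = V - E + F = 115 - 549 + 366 = -68
For orientable closed surface: chi = 2 - 2g, so g = (2 - chi)/2.
g = (2 - (-68)) / 2 = 70 / 2 = 35

35


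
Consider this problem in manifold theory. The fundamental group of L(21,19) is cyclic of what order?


pi_1(L(p,q)) = Z/pZ for any q coprime to p.
|pi_1(L(21,19))| = 21

21


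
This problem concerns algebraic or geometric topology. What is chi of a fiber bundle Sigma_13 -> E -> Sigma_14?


For a fiber bundle F -> E -> B (with CW structure): chi(E) = chi(B) * chi(F).
chi(Sigma_14) = -26, chi(Sigma_13) = -24.
chi(E) = (-26) * (-24) = 624

624


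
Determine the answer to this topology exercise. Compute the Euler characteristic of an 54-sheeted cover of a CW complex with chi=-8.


For a finite covering: chi(E) = (number of sheets) * chi(B).
chi(E) = 54 * (-8) = -432

-432


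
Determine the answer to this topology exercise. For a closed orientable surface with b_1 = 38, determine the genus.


For a closed orientable surface: b_1 = 2g.
38 = 2g
g = 38 / 2 = 19

19


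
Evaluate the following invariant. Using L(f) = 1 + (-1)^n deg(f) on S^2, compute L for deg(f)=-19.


On S^2: L(f) = tr(f_0*) + (-1)^2 tr(f_2*) = 1 + (-1)^2 * deg(f).
L(f) = 1 + (-1)^2 * -19 = 1 + -19 = -18

-18


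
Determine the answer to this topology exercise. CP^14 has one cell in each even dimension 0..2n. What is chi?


CP^14 has one cell in each even dimension 0, 2, ..., 2*14 (14+1 cells total).
All cells are even-dimensional, so chi = number of cells.
chi = 14 + 1 = 15

15


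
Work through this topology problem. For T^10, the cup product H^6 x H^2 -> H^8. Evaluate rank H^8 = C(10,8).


Cup product: H^p x H^q -> H^{p+q}; here p+q = 6+2 = 8.
rank H^k(T^n) = C(n,k).
C(10,8) = 45

45


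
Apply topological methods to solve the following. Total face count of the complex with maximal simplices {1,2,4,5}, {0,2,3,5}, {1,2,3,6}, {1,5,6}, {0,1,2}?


Each maximal simplex on m vertices has 2^m - 1 nonempty faces.
Take the union (dedupe shared faces).
Total distinct faces = 41

41


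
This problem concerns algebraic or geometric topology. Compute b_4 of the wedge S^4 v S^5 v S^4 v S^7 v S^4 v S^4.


For a wedge of spheres, H_k (k>0) is free on one generator per sphere of dimension k.
Spheres of dimension 4: count = 4.
b_4 = 4

4


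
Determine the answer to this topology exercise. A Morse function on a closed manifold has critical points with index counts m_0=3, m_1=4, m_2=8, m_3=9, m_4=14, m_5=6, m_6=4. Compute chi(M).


Morse theory: chi(M) = sum_k (-1)^k m_k where m_k = #(index-k critical points).
= (3) + (-4) + (8) + (-9) + (14) + (-6) + (4) = 10

10


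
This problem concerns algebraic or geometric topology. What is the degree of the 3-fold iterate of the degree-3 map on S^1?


deg(f) = 3. Degree is multiplicative: deg(f^3) = (deg f)^3.
deg(f^3) = (3)^3 = 27

27


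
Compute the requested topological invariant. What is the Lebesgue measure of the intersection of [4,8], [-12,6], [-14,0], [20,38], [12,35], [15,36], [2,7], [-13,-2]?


Intersection = [max(a_i), min(b_i)] = [20, -2].
Since 20 > -2, the intersection is empty.
Length = 0

0


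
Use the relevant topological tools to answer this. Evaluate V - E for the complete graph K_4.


K_4: V = 4, E = C(4,2) = 6.
chi = V - E = 4 - 6 = -2

-2


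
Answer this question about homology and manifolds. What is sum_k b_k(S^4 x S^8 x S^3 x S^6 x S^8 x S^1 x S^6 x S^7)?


Total Betti number is multiplicative under products.
Each S^d (d>=1) has total Betti number 2.
There are 8 sphere factors.
Total = 2^8 = 256

256


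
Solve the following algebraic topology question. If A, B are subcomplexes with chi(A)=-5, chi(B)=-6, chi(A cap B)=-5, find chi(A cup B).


chi(A cup B) = chi(A) + chi(B) - chi(A cap B)
= -5 + (-6) - (-5)
= -6

-6


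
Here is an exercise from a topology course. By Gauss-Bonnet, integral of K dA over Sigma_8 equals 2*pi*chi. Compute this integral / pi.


Gauss-Bonnet: integral K dA = 2*pi*chi(M).
chi(Sigma_8) = 2 - 2*8 = -14.
(integral K dA)/pi = 2*chi = 2*(-14) = -28

-28


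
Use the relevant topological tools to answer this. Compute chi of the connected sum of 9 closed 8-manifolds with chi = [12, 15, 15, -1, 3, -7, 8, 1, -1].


For n-manifolds: chi(A#B) = chi(A) + chi(B) - chi(S^8).
chi(S^8) = 1 + (-1)^8 = 2.
chi(#) = (sum chi_i) - (9-1)*chi(S^8) = 45 - 8*2 = 29

29


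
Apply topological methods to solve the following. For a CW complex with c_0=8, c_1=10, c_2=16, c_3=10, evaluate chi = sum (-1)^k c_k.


chi = sum_k (-1)^k c_k.
= (-1)^0*8 + (-1)^1*10 + (-1)^2*16 + (-1)^3*10
= (8) + (-10) + (16) + (-10)
= 4

4


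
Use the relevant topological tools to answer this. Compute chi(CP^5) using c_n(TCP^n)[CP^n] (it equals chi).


For any closed oriented manifold, <e(TM),[M]> = chi(M).
chi(CP^5) = 5+1 = 6

6


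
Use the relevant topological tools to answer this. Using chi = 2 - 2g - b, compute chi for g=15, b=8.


For a compact orientable surface with genus g and b boundary components: chi = 2 - 2g - b.
chi = 2 - 2*15 - 8 = 2 - 30 - 8 = -36

-36


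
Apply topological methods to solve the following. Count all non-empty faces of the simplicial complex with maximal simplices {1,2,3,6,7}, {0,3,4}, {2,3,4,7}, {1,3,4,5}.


Each maximal simplex on m vertices has 2^m - 1 nonempty faces.
Take the union (dedupe shared faces).
Total distinct faces = 53

53


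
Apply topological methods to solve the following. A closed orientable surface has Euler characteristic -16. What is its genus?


chi = 2 - 2g for closed orientable surfaces.
-16 = 2 - 2g
2g = 2 - (-16) = 18
g = 9

9


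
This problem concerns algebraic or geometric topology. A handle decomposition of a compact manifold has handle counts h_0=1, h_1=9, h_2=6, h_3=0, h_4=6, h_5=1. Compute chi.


Handles of index k contribute (-1)^k to chi (same as CW cells).
chi = (1) + (-9) + (6) + (0) + (6) + (-1) = 3

3


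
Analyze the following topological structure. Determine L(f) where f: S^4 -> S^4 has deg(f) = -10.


On S^4: L(f) = tr(f_0*) + (-1)^4 tr(f_4*) = 1 + (-1)^4 * deg(f).
L(f) = 1 + (-1)^4 * -10 = 1 + -10 = -9

-9


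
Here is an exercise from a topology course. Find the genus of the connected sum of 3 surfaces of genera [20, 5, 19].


Genus is additive under connected sum of orientable surfaces.
g = 20 + 5 + 19 = 44

44


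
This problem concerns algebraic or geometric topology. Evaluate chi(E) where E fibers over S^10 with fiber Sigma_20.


chi(S^10) = 2 (n even), chi(Sigma_20) = 2 - 2*20 = -38.
chi(E) = 2 * (-38) = -76

-76


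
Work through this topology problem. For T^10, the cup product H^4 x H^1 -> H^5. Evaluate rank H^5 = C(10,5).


Cup product: H^p x H^q -> H^{p+q}; here p+q = 4+1 = 5.
rank H^k(T^n) = C(n,k).
C(10,5) = 252

252


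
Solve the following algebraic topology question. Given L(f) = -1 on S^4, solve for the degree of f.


L(f) = 1 + (-1)^4 deg(f) on S^4.
-1 = 1 + (-1)^4 * deg(f)
(-1)^4 * deg(f) = -2
deg(f) = -2

-2


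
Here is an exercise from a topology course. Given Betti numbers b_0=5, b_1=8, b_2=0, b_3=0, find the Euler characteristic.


chi = sum_k (-1)^k b_k.
= (5) + (-8) + (0) + (0)
= -3

-3


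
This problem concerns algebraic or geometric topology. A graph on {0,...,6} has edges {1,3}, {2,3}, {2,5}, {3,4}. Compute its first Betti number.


b_1 = E - V + (number of components).
E = 4, V = 7, components = 3.
b_1 = 4 - 7 + 3 = 0

0


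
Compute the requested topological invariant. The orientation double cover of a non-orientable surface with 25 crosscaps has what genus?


chi(N_25) = 2 - 25 = -23.
Double cover: chi(Sigma_g) = 2 * chi(N_25) = 2*(-23) = -46.
2 - 2g = -46, so g = (2 - (-46))/2 = 48/2 = 24

24


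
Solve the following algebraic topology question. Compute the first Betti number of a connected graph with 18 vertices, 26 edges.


For a connected graph: rank(pi_1) = b_1 = E - V + 1 = 1 - chi.
chi = V - E = 18 - 26 = -8.
rank = 1 - (-8) = 26 - 18 + 1 = 9

9


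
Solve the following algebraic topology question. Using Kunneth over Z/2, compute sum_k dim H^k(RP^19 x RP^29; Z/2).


dim H^*(RP^n; Z/2) = n+1 (one Z/2 in each degree 0..n).
Total Betti number is multiplicative.
Total = (19+1) * (29+1) = 20 * 30 = 600

600


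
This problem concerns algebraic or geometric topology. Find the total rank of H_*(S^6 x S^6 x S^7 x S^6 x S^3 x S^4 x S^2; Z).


Total Betti number is multiplicative under products.
Each S^d (d>=1) has total Betti number 2.
There are 7 sphere factors.
Total = 2^7 = 128

128


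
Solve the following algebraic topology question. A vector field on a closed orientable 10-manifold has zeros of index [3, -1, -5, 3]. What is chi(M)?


Poincare-Hopf: chi(M) = sum of indices of zeros.
chi = (3) + (-1) + (-5) + (3) = 0

0


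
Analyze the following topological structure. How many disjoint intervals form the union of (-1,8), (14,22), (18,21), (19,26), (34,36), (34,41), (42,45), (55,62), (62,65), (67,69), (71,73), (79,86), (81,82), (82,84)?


Sort and merge overlapping open intervals.
Merged: (-1,8), (14,26), (34,41), (42,45), (55,62), (62,65), (67,69), (71,73), (79,86).
Number of components = 9

9


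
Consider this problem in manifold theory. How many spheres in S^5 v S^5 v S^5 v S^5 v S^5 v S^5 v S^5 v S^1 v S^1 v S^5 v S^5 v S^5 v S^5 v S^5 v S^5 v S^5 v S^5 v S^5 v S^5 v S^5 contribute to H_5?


For a wedge of spheres, H_k (k>0) is free on one generator per sphere of dimension k.
Spheres of dimension 5: count = 18.
b_5 = 18

18


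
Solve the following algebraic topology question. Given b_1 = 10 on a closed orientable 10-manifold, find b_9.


Poincare duality for closed orientable n-manifolds: b_k = b_{n-k}.
Here n = 10, so b_9 = b_1 = 10

10


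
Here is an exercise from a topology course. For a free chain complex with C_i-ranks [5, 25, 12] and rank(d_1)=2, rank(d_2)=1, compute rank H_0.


rank H_k = rank(ker d_k) - rank(im d_{k+1}).
rank(ker d_0) = rank(C_0) - rank(d_0) = 5 - 0 = 5.
rank(im d_{0+1}) = 2.
rank H_0 = 5 - 2 = 3

3


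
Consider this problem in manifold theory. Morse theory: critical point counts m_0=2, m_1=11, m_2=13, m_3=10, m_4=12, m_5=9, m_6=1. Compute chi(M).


Morse theory: chi(M) = sum_k (-1)^k m_k where m_k = #(index-k critical points).
= (2) + (-11) + (13) + (-10) + (12) + (-9) + (1) = -2

-2


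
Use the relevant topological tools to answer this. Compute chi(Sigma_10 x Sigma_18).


chi(Sigma_10) = 2 - 2*10 = -18
chi(Sigma_18) = 2 - 2*18 = -34
chi(product) = (-18) * (-34) = 612

612


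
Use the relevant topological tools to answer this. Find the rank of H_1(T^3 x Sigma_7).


pi_1(A x B) = pi_1(A) x pi_1(B); rank of abelianization = b_1.
b_1(T^3) = 3, b_1(Sigma_7) = 2*7 = 14.
b_1(product) = 3 + 14 = 17

17


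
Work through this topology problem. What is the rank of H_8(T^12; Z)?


By the Kunneth formula, b_k(T^n) = C(n,k).
b_8(T^12) = C(12,8).
C(12,8) = 12!/(8!*4!) = 495

495


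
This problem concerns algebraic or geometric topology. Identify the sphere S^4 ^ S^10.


S^m ^ S^n = S^{m+n}.
k = 4 + 10 = 14

14


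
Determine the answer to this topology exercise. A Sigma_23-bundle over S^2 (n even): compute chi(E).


chi(S^2) = 2 (n even), chi(Sigma_23) = 2 - 2*23 = -44.
chi(E) = 2 * (-44) = -88

-88


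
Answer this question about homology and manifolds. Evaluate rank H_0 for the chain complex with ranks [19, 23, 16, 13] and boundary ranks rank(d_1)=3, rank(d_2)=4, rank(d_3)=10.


rank H_k = rank(ker d_k) - rank(im d_{k+1}).
rank(ker d_0) = rank(C_0) - rank(d_0) = 19 - 0 = 19.
rank(im d_{0+1}) = 3.
rank H_0 = 19 - 3 = 16

16


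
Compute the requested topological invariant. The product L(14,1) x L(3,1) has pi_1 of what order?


pi_1(X x Y) = pi_1(X) x pi_1(Y).
pi_1(L(14,1)) = Z/14, pi_1(L(3,1)) = Z/3.
|Z/14 x Z/3| = 14 * 3 = 42

42


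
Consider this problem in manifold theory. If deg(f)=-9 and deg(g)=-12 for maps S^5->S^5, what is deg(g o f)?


Degree is multiplicative under composition: deg(g o f) = deg(g) * deg(f).
= -12 * -9 = 108

108


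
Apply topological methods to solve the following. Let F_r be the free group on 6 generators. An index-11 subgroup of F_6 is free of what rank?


Nielsen-Schreier: an index-n subgroup of F_r is free of rank 1 + n(r-1).
Equivalently: chi(cover) = n*chi(base); chi(vee_r S^1) = 1 - 6 = -5.
chi(E) = 11*(-5) = -55; rank = 1 - chi(E) = 1 - (-55) = 56.
rank = 1 + 11*(6-1) = 1 + 55 = 56

56


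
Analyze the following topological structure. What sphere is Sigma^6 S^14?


Each suspension raises dimension by 1: Sigma S^n = S^{n+1}.
Sigma^6 S^14 = S^{14+6} = S^20

20


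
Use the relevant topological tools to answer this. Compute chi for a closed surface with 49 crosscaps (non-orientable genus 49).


For a non-orientable closed surface with k crosscaps: chi = 2 - k.
Here k = 49.
chi = 2 - 49 = -47

-47


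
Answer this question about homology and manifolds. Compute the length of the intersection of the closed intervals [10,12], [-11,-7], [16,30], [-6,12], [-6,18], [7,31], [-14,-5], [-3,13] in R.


Intersection = [max(a_i), min(b_i)] = [16, -7].
Since 16 > -7, the intersection is empty.
Length = 0

0


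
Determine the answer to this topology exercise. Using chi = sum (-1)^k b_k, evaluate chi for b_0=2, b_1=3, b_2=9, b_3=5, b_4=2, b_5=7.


chi = sum_k (-1)^k b_k.
= (2) + (-3) + (9) + (-5) + (2) + (-7)
= -2

-2


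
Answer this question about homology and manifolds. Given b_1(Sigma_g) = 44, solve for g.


For a closed orientable surface: b_1 = 2g.
44 = 2g
g = 44 / 2 = 22

22


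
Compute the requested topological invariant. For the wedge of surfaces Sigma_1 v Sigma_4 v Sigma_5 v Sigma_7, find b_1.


For a wedge X v Y: reduced H_k(X v Y) = H_k(X) + H_k(Y).
Each Sigma_g contributes b_1 = 2g.
b_1 = 2 + 8 + 10 + 14 = 34

34


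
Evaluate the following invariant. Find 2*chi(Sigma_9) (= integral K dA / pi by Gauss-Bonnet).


Gauss-Bonnet: integral K dA = 2*pi*chi(M).
chi(Sigma_9) = 2 - 2*9 = -16.
(integral K dA)/pi = 2*chi = 2*(-16) = -32

-32


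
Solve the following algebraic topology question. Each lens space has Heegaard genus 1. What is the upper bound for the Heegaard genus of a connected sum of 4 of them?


Heegaard genus satisfies g(A#B) <= g(A) + g(B).
Each lens space has g = 1.
Upper bound: 4 * 1 = 4

4


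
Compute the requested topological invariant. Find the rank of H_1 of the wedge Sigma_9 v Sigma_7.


For a wedge: H_1(A v B) = H_1(A) + H_1(B).
b_1(Sigma_9) = 18, b_1(Sigma_7) = 14.
b_1 = 18 + 14 = 32

32


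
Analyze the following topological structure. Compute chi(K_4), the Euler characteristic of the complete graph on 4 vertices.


K_4: V = 4, E = C(4,2) = 6.
chi = V - E = 4 - 6 = -2

-2


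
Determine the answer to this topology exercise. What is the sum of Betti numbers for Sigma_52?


For Sigma_52: b_0 = 1, b_1 = 2g = 104, b_2 = 1.
Total = 1 + 104 + 1 = 106

106
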